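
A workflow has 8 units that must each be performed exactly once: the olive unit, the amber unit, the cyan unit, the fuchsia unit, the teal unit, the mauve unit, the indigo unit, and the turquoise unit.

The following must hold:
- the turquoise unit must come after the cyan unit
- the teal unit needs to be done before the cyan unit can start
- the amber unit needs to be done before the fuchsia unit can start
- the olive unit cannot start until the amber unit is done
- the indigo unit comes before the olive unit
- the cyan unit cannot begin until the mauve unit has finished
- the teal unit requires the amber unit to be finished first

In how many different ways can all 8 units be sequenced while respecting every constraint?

The units with no prerequisites are the amber unit, the mauve unit, the indigo unit; any of them can be placed first.
Systematically extending each partial ordering one unit at a time and counting, there are 370 complete orderings.

370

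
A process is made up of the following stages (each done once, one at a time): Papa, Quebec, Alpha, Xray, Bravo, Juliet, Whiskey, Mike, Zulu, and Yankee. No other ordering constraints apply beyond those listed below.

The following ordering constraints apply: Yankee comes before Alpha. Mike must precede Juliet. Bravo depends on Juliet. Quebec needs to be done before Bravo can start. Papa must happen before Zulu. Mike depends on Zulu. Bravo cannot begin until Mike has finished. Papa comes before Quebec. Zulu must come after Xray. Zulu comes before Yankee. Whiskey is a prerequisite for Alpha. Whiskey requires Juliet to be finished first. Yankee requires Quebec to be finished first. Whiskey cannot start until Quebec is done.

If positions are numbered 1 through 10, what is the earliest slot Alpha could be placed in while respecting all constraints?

Every stage that must precede Alpha has to come before it. Tracing all chains that end at Alpha, those stages are: Papa, Quebec, Xray, Juliet, Whiskey, Mike, Zulu, Yankee — 8 in total.
So at minimum 8 stages come before Alpha, putting Alpha no earlier than position 9. That position is achievable by scheduling exactly those predecessors first.

9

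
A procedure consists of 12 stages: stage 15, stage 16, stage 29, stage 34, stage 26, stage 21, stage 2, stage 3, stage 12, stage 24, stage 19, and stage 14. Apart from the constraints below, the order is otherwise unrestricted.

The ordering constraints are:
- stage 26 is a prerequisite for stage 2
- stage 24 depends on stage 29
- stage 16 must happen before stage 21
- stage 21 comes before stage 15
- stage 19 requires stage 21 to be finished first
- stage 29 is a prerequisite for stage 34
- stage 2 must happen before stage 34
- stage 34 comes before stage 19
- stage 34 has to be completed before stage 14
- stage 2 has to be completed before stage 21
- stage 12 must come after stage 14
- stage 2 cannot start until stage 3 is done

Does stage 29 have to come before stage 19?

Tracing the constraints gives a chain: stage 29 → stage 34 → stage 19.
So stage 29 must precede stage 19 in any valid ordering.

Yes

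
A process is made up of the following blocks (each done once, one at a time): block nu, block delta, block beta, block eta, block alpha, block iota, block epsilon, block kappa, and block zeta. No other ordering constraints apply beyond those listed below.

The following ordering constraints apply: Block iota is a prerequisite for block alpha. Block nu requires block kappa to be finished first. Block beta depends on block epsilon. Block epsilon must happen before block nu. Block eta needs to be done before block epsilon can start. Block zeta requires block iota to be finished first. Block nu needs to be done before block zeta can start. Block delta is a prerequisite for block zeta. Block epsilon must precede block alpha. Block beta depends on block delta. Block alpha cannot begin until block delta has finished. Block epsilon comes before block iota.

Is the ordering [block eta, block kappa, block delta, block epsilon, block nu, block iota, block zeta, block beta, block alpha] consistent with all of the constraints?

Checking each listed constraint against this order: for instance, block delta is in position 3 and block alpha in position 9, so that constraint holds — and the remaining constraints check out the same way.

Yes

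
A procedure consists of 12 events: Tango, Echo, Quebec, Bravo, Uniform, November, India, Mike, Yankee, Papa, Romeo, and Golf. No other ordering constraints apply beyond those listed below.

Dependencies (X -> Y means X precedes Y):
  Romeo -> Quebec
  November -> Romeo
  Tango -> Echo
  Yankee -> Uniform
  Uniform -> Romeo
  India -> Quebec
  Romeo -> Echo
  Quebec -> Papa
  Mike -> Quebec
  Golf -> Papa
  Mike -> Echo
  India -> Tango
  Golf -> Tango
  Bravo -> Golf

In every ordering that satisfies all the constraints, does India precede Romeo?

Nothing in the constraints links India and Romeo; they are unordered relative to each other.
There exist valid orderings with Romeo before India, so India is not required to come first.

No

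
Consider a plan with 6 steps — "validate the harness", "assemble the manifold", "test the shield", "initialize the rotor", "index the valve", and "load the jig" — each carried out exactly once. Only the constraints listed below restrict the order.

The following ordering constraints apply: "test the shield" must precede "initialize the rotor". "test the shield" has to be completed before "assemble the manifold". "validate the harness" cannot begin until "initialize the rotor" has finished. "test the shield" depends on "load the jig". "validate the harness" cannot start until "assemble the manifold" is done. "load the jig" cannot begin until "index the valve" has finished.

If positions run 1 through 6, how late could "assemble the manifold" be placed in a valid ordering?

Following the constraints forward from "assemble the manifold", its only required successor is "validate the harness".
With 1 mandatory successor out of 6 steps total, the latest slot for "assemble the manifold" is 6−1 = 5, and it's reachable by doing all non-successors before "assemble the manifold".

5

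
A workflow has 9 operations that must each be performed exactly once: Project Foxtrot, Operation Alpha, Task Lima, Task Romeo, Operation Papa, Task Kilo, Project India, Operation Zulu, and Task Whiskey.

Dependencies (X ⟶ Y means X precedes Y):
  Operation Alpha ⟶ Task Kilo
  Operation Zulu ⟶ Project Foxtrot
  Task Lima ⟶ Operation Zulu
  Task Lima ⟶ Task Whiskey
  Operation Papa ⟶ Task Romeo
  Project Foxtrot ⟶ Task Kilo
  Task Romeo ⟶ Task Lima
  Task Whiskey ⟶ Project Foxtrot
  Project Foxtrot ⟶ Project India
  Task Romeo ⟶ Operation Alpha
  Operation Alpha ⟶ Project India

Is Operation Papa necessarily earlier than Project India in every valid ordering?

Yes

Tracing the constraints gives a chain: Operation Papa → Task Romeo → Operation Alpha → Project India.
That forces Operation Papa before Project India in every valid schedule.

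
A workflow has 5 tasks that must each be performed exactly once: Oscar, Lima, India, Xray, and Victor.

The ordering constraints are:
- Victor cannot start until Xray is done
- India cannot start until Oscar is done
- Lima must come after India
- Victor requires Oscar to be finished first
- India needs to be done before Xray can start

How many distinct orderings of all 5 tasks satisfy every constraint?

3

Oscar is the only task with nothing required before it, so every ordering starts there.
Enumerating by repeatedly choosing an available task (one whose prerequisites are all placed) gives 3 distinct complete orderings.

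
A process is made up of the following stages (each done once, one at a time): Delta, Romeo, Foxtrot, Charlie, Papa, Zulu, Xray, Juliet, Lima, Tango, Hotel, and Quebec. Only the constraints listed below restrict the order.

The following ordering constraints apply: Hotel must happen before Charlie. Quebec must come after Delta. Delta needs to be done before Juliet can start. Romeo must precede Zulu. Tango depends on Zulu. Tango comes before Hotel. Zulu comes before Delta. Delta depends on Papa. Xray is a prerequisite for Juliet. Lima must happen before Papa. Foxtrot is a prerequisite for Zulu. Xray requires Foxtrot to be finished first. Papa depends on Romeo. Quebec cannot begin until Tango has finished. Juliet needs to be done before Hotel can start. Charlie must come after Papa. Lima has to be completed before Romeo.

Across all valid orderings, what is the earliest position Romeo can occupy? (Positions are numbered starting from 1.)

2

Working backwards through the constraints from Romeo, its only required predecessor is Lima.
With 1 mandatory predecessor, the earliest Romeo can sit is position 1+1 = 2, and placing just that one first achieves it.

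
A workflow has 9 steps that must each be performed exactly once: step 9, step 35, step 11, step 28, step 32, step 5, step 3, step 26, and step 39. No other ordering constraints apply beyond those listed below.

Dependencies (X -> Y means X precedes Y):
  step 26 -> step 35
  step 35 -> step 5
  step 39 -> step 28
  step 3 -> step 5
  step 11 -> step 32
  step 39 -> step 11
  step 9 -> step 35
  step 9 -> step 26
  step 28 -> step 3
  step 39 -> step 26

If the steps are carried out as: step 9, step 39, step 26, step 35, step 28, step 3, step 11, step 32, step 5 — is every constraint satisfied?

Yes

Going through the constraints one by one, each required predecessor appears earlier in the sequence than its dependent — e.g. step 35 (position 4) is before step 5 (position 9), as required.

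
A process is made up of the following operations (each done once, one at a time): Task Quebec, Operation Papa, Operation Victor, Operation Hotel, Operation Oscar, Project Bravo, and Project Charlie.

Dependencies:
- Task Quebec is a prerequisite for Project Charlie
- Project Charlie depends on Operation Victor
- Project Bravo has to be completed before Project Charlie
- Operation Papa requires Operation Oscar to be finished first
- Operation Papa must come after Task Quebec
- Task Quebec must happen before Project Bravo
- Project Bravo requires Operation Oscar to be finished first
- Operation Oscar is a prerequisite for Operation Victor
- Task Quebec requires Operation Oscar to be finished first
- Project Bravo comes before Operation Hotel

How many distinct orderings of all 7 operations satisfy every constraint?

Operation Oscar is the only operation with nothing required before it, so every ordering starts there.
Systematically extending each partial ordering one operation at a time and counting, there are 33 complete orderings.

33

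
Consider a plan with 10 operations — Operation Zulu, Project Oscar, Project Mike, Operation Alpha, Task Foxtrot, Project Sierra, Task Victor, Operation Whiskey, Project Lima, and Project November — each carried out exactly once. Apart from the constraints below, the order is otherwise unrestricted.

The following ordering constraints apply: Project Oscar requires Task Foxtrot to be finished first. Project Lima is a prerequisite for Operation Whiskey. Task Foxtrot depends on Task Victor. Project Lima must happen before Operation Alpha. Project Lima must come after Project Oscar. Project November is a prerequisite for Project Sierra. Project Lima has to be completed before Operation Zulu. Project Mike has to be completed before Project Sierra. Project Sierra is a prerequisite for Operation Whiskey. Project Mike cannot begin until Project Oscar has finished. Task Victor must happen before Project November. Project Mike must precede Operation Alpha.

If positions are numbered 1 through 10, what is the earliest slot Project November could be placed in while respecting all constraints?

2

Working backwards through the constraints from Project November, its only required predecessor is Task Victor.
With 1 mandatory predecessor, the earliest Project November can sit is position 1+1 = 2, and placing just that one first achieves it.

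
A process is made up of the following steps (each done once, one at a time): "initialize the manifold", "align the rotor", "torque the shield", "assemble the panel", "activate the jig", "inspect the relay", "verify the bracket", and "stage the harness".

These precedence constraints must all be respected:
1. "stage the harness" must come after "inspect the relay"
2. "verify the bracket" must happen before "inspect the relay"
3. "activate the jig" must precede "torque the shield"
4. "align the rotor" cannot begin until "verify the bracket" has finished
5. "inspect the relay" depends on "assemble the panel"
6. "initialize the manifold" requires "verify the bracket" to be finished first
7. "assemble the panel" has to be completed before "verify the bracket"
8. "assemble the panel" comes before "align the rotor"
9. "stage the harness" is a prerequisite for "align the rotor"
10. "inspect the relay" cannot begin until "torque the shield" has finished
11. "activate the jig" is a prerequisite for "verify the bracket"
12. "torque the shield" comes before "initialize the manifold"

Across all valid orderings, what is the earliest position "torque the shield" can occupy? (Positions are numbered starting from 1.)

2

Working backwards through the constraints from "torque the shield", its only required predecessor is "activate the jig".
So at minimum 1 step comes before "torque the shield", putting "torque the shield" no earlier than position 2. That position is achievable by scheduling exactly that predecessor first.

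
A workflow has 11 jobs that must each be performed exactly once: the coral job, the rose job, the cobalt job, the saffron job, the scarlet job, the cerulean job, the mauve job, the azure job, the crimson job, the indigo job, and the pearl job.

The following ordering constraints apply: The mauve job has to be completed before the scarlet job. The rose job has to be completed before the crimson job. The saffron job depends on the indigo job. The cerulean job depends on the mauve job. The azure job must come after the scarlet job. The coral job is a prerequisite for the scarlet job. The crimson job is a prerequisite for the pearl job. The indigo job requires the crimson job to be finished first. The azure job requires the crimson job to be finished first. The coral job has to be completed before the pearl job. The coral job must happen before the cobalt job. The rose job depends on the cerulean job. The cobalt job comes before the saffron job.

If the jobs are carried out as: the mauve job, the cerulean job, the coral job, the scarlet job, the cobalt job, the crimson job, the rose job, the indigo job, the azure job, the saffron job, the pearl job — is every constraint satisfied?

No

In the proposed order, the crimson job appears before the rose job.
Since the rose job is required before the crimson job, the ordering is invalid.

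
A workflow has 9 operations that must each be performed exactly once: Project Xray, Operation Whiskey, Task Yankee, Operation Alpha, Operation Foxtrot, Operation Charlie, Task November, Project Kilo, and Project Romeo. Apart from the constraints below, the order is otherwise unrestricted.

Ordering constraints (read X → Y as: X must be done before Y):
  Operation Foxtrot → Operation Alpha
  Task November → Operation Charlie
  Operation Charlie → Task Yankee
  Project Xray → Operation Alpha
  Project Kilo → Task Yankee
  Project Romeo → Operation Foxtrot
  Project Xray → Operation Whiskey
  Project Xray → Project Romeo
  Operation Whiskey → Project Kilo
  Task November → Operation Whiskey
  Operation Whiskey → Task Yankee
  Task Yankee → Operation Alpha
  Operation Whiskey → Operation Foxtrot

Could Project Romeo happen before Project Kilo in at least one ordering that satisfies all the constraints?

Yes

No chain of constraints runs from Project Kilo to Project Romeo, so Project Kilo is not required to come first.
So a valid ordering placing Project Romeo earlier than Project Kilo exists.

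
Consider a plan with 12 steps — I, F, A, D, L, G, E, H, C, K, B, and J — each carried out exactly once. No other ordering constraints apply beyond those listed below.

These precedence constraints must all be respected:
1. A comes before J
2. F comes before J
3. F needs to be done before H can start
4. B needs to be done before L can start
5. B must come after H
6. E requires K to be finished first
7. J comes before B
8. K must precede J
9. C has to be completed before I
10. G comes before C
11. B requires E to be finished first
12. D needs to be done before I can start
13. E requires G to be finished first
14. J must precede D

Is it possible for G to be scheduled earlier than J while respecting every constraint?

Yes

No chain of constraints runs from J to G, so J is not required to come first.
So a valid ordering placing G earlier than J exists.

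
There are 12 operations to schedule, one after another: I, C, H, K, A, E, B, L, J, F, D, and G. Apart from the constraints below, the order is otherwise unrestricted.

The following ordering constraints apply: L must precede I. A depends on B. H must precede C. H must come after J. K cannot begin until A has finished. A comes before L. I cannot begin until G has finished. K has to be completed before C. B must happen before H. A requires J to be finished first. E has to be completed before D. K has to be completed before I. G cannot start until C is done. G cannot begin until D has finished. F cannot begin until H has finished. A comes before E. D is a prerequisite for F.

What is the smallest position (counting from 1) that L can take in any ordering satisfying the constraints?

Working backwards through the constraints from L, its full set of required predecessors is A, B, J — 3 of them.
So at minimum 3 operations come before L, putting L no earlier than position 4. That position is achievable by scheduling exactly those predecessors first.

4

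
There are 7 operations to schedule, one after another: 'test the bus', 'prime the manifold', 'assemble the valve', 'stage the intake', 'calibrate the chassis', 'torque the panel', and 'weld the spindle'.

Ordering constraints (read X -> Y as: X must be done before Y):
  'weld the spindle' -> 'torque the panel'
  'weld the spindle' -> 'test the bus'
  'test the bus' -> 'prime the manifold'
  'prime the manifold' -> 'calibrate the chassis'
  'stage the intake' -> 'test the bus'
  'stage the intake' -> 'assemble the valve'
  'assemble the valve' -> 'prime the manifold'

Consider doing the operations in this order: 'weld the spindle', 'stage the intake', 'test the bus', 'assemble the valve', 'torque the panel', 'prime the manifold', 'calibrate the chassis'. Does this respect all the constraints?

Yes

Every stated constraint is respected: 'weld the spindle' sits at position 1, ahead of 'torque the panel' at position 5, and each of the other listed pairs likewise has the predecessor earlier in the sequence.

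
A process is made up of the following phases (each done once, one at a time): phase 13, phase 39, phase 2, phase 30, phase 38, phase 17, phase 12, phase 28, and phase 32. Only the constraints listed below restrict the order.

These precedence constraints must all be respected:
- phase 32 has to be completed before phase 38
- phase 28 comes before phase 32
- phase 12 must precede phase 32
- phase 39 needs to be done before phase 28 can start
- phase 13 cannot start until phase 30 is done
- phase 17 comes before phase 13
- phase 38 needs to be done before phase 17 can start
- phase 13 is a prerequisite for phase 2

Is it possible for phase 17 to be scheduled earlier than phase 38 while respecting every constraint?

Following phase 38 → phase 17, phase 38 must precede phase 17 in every valid ordering.
So no valid ordering can have phase 17 before phase 38.

No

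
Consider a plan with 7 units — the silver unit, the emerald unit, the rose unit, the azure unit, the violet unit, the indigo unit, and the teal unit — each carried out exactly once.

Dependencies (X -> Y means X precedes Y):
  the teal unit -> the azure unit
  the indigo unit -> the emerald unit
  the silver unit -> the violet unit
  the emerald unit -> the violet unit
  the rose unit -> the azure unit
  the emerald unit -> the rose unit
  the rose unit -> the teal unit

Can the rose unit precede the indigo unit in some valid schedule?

No

The constraints give a chain the indigo unit → the emerald unit → the rose unit, which forces the indigo unit before the rose unit.
Hence the rose unit can never be scheduled before the indigo unit.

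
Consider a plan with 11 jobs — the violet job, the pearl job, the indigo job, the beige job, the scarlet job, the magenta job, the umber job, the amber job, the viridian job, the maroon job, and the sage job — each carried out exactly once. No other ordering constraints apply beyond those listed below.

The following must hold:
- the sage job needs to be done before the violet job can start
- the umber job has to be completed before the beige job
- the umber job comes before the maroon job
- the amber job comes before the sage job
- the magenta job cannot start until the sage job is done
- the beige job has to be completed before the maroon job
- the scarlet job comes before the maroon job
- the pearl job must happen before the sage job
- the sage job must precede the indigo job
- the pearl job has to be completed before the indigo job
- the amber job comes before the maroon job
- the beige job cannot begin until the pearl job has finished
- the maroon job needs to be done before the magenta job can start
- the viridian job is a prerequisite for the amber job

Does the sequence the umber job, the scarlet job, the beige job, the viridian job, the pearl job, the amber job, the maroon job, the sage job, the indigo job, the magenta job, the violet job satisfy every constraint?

The sequence places the beige job ahead of the pearl job.
But one of the constraints requires the pearl job before the beige job, so this ordering violates it.

No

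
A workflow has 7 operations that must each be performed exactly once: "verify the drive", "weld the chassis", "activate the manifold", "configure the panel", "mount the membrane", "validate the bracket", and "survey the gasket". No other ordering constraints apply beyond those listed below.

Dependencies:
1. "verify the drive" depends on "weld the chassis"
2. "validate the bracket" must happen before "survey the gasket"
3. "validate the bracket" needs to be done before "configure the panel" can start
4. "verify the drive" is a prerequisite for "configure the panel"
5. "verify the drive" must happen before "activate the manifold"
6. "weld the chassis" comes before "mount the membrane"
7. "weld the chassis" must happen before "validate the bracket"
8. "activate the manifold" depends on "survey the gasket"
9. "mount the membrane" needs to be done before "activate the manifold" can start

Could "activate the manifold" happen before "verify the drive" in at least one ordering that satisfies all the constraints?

No

The constraints give a chain "verify the drive" → "activate the manifold", which forces "verify the drive" before "activate the manifold".
So no valid ordering can have "activate the manifold" before "verify the drive".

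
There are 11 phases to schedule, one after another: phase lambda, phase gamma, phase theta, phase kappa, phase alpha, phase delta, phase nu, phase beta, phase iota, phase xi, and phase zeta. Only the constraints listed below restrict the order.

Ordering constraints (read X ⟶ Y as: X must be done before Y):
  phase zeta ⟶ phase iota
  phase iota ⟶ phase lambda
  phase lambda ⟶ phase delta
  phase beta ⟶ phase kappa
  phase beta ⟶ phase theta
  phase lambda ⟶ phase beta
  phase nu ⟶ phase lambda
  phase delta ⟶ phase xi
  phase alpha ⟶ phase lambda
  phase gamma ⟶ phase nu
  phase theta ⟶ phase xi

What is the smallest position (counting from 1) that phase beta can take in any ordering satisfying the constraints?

The phases that are forced before phase beta, directly or transitively, are phase lambda, phase gamma, phase alpha, phase nu, phase iota, phase zeta. That's 6 phases.
So at minimum 6 phases come before phase beta, putting phase beta no earlier than position 7. That position is achievable by scheduling exactly those predecessors first.

7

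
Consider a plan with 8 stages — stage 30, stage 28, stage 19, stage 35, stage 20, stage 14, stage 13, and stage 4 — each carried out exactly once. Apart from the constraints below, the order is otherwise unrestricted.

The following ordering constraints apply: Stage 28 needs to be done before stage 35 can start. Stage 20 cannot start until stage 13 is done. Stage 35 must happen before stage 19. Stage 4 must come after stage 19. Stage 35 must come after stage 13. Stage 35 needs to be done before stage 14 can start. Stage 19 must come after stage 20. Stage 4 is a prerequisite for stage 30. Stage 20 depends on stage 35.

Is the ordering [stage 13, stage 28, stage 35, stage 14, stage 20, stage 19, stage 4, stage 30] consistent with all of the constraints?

Going through the constraints one by one, each required predecessor appears earlier in the sequence than its dependent — e.g. stage 13 (position 1) is before stage 20 (position 5), as required.

Yes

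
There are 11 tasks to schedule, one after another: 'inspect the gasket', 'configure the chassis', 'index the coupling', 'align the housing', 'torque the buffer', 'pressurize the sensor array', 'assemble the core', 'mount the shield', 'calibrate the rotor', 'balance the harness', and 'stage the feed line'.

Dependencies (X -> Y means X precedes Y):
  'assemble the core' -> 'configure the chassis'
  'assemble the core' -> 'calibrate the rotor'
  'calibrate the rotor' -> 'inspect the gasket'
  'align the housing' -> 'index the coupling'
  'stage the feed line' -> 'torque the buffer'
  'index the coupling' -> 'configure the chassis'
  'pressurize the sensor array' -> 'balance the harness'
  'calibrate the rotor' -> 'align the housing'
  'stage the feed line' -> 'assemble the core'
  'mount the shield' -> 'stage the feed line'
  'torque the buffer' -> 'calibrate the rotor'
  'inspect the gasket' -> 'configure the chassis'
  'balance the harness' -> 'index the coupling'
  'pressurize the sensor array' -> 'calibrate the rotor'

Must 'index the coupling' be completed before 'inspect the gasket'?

No

No chain of constraints connects 'index the coupling' to 'inspect the gasket' in either direction.
So 'index the coupling' can come before 'inspect the gasket' or after — it is not forced.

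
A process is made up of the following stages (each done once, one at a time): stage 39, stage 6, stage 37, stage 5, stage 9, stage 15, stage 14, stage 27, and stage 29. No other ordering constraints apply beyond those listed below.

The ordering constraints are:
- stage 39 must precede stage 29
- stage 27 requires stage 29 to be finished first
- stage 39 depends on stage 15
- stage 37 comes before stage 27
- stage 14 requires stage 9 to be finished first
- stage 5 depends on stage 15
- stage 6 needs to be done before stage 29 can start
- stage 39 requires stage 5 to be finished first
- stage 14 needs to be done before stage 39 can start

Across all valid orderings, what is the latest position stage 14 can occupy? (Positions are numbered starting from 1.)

6

Following every chain forward from stage 14, the stages that must come later are stage 39, stage 27, stage 29 — 3 of them.
With 3 mandatory successors out of 9 stages total, the latest slot for stage 14 is 9−3 = 6, and it's reachable by doing all non-successors before stage 14.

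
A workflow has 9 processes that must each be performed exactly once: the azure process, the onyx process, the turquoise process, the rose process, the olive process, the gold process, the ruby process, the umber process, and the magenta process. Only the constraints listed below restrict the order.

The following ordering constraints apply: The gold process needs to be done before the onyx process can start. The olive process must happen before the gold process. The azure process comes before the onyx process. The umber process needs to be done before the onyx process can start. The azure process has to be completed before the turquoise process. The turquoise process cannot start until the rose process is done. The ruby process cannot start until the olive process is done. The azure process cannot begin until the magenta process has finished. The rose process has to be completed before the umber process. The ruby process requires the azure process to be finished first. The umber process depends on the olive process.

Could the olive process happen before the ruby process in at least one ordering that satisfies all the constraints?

The olive process is actually forced before the ruby process by the constraints, so certainly some valid ordering has the olive process first.

Yes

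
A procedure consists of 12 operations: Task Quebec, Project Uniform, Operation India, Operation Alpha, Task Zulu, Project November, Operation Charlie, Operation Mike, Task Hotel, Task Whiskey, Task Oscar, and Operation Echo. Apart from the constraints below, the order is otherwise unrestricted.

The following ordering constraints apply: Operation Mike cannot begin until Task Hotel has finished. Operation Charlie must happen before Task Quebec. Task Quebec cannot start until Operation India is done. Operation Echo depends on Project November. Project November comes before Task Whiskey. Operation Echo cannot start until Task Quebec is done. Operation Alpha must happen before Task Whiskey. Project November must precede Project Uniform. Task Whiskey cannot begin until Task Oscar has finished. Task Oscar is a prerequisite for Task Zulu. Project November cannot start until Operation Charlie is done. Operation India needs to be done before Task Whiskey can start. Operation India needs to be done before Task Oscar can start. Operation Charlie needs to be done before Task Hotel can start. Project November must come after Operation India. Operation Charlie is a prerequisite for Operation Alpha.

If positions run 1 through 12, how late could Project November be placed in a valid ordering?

The operations that are forced after Project November, directly or by a chain of constraints, are Project Uniform, Task Whiskey, Operation Echo. That's 3 operations.
So at least 3 operations follow Project November, putting Project November no later than position 9. That position is achievable by scheduling everything else first.

9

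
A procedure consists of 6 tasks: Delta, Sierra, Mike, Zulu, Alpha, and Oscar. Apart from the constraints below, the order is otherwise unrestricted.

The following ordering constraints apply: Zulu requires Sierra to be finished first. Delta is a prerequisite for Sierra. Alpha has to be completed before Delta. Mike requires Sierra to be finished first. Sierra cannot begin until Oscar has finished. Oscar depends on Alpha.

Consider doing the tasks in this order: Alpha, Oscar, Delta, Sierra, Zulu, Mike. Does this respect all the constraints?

Going through the constraints one by one, each required predecessor appears earlier in the sequence than its dependent — e.g. Oscar (position 2) is before Sierra (position 4), as required.

Yes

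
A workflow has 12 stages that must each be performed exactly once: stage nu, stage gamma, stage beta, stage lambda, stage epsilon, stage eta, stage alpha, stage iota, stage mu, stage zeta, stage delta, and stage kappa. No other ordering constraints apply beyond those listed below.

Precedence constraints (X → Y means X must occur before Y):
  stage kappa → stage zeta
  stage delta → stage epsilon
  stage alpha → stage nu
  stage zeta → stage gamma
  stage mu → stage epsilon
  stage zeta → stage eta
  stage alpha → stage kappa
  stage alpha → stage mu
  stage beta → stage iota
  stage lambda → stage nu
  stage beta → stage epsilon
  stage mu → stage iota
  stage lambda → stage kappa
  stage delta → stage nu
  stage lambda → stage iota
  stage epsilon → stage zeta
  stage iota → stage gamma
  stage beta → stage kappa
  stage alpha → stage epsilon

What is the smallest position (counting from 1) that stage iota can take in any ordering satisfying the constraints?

5

The stages that are forced before stage iota, directly or transitively, are stage beta, stage lambda, stage alpha, stage mu. That's 4 stages.
With 4 mandatory predecessors, the earliest stage iota can sit is position 4+1 = 5, and placing just those 4 first achieves it.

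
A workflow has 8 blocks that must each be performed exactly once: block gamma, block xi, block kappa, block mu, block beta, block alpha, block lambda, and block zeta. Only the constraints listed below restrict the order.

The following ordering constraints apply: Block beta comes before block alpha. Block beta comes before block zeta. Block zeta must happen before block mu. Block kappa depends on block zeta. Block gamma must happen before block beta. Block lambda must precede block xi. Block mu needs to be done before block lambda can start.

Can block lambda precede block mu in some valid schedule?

The constraints give a chain block mu → block lambda, which forces block mu before block lambda.
So no valid ordering can have block lambda before block mu.

No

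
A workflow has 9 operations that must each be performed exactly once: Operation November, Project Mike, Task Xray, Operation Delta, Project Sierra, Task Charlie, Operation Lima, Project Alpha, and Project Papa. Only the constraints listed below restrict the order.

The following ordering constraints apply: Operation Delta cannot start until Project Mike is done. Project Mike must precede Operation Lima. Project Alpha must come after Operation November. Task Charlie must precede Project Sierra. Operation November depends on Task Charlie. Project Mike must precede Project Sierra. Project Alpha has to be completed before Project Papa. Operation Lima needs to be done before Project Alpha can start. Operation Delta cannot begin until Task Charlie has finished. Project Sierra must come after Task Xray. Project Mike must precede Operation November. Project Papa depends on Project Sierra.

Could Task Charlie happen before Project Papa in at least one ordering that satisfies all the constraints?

Yes

Every valid ordering already has Task Charlie before Project Papa (the constraints require it), so in particular at least one does.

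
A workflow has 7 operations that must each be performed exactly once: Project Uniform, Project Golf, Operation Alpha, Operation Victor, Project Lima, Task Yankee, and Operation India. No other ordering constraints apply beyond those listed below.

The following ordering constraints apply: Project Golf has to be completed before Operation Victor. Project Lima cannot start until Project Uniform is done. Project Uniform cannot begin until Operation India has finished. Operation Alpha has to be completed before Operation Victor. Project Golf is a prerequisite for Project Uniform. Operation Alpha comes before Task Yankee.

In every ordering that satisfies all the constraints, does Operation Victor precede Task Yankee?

Operation Victor and Task Yankee are not related by any chain of constraints.
There exist valid orderings with Task Yankee before Operation Victor, so Operation Victor is not required to come first.

No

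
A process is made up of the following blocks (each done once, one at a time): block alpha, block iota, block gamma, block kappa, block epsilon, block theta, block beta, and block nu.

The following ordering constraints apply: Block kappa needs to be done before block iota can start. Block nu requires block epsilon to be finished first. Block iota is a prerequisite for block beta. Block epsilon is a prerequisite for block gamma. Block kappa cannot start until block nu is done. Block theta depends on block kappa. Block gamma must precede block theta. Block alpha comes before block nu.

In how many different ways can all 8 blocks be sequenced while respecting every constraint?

2 blocks have no prerequisites (block alpha, block epsilon), so any of them could come first.
Counting all ways to extend the partial order to a total order gives 27.

27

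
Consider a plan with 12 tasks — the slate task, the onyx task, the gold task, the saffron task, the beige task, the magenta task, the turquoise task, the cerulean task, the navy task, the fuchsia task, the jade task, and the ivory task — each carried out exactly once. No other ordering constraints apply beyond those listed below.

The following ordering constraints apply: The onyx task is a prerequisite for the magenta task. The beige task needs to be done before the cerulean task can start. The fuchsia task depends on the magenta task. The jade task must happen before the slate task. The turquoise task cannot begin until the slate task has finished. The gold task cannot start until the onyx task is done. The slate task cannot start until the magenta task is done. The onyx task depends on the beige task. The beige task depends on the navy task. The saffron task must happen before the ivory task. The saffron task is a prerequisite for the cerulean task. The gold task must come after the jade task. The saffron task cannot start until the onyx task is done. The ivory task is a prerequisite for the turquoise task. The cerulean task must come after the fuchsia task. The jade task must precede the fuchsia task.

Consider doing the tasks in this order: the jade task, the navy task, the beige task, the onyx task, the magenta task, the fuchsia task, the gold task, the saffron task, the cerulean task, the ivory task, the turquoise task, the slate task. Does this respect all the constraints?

The sequence places the turquoise task ahead of the slate task.
Since the slate task is required before the turquoise task, the ordering is invalid.

No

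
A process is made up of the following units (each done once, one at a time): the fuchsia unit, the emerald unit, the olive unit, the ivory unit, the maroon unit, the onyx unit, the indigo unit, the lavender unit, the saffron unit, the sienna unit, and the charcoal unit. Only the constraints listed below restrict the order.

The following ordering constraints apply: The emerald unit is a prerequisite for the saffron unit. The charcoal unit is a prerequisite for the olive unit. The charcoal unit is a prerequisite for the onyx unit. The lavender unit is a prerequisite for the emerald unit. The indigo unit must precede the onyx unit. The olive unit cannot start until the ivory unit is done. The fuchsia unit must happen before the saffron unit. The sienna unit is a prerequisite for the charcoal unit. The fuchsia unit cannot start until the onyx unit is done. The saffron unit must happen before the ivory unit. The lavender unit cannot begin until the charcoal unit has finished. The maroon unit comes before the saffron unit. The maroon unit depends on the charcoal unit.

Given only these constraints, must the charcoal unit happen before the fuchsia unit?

Yes

Following the dependencies: the charcoal unit → the onyx unit → the fuchsia unit.
That forces the charcoal unit before the fuchsia unit in every valid schedule.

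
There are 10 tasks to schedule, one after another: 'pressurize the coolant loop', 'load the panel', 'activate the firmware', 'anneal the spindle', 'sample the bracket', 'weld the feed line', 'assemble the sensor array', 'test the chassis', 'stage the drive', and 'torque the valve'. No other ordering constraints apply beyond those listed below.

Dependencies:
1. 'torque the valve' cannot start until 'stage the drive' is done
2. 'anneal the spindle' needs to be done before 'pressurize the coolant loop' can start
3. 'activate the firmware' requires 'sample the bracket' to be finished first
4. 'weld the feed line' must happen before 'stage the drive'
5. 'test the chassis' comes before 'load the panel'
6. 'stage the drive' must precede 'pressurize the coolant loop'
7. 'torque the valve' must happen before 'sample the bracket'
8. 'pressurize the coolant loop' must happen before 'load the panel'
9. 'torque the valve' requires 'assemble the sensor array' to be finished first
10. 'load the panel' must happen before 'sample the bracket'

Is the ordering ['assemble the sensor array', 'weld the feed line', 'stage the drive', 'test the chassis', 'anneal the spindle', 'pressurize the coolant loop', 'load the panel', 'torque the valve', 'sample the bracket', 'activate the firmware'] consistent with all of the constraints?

Checking each listed constraint against this order: for instance, 'assemble the sensor array' is in position 1 and 'torque the valve' in position 8, so that constraint holds — and the remaining constraints check out the same way.

Yes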